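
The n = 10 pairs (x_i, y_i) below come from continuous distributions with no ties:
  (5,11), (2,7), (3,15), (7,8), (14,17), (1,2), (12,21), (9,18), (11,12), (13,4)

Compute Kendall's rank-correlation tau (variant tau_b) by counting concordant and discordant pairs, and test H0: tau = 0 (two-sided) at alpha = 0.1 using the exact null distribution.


Step 1: Enumerate the 45 unordered pairs (i,j) with i<j and classify each by sign(x_j-x_i) * sign(y_j-y_i).
  (1,2):dx=-3,dy=-4->C; (1,3):dx=-2,dy=+4->D; (1,4):dx=+2,dy=-3->D; (1,5):dx=+9,dy=+6->C
  (1,6):dx=-4,dy=-9->C; (1,7):dx=+7,dy=+10->C; (1,8):dx=+4,dy=+7->C; (1,9):dx=+6,dy=+1->C
  (1,10):dx=+8,dy=-7->D; (2,3):dx=+1,dy=+8->C; (2,4):dx=+5,dy=+1->C; (2,5):dx=+12,dy=+10->C
  (2,6):dx=-1,dy=-5->C; (2,7):dx=+10,dy=+14->C; (2,8):dx=+7,dy=+11->C; (2,9):dx=+9,dy=+5->C
  (2,10):dx=+11,dy=-3->D; (3,4):dx=+4,dy=-7->D; (3,5):dx=+11,dy=+2->C; (3,6):dx=-2,dy=-13->C
  (3,7):dx=+9,dy=+6->C; (3,8):dx=+6,dy=+3->C; (3,9):dx=+8,dy=-3->D; (3,10):dx=+10,dy=-11->D
  (4,5):dx=+7,dy=+9->C; (4,6):dx=-6,dy=-6->C; (4,7):dx=+5,dy=+13->C; (4,8):dx=+2,dy=+10->C
  (4,9):dx=+4,dy=+4->C; (4,10):dx=+6,dy=-4->D; (5,6):dx=-13,dy=-15->C; (5,7):dx=-2,dy=+4->D
  (5,8):dx=-5,dy=+1->D; (5,9):dx=-3,dy=-5->C; (5,10):dx=-1,dy=-13->C; (6,7):dx=+11,dy=+19->C
  (6,8):dx=+8,dy=+16->C; (6,9):dx=+10,dy=+10->C; (6,10):dx=+12,dy=+2->C; (7,8):dx=-3,dy=-3->C
  (7,9):dx=-1,dy=-9->C; (7,10):dx=+1,dy=-17->D; (8,9):dx=+2,dy=-6->D; (8,10):dx=+4,dy=-14->D
  (9,10):dx=+2,dy=-8->D
Step 2: C = 31, D = 14, total pairs = 45.
Step 3: tau = (C - D)/(n(n-1)/2) = (31 - 14)/45 = 0.377778.
Step 4: Exact two-sided p-value (enumerate n! = 3628800 permutations of y under H0): p = 0.155742.
Step 5: alpha = 0.1. fail to reject H0.

tau_b = 0.3778 (C=31, D=14), p = 0.155742, fail to reject H0.


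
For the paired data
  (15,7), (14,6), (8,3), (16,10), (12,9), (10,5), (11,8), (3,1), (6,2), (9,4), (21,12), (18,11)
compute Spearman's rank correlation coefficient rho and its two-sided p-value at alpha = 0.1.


Step 1: Rank x and y separately (midranks; no ties here).
rank(x): 15->9, 14->8, 8->3, 16->10, 12->7, 10->5, 11->6, 3->1, 6->2, 9->4, 21->12, 18->11
rank(y): 7->7, 6->6, 3->3, 10->10, 9->9, 5->5, 8->8, 1->1, 2->2, 4->4, 12->12, 11->11
Step 2: d_i = R_x(i) - R_y(i); compute d_i^2.
  (9-7)^2=4, (8-6)^2=4, (3-3)^2=0, (10-10)^2=0, (7-9)^2=4, (5-5)^2=0, (6-8)^2=4, (1-1)^2=0, (2-2)^2=0, (4-4)^2=0, (12-12)^2=0, (11-11)^2=0
sum(d^2) = 16.
Step 3: rho = 1 - 6*16 / (12*(12^2 - 1)) = 1 - 96/1716 = 0.944056.
Step 4: Under H0, t = rho * sqrt((n-2)/(1-rho^2)) = 9.0525 ~ t(10).
Step 5: Two-sided p-value from the t-distribution with 10 df = 0.000004.
Step 6: alpha = 0.1. reject H0.

rho = 0.9441, p = 0.000004, reject H0 at alpha = 0.1.


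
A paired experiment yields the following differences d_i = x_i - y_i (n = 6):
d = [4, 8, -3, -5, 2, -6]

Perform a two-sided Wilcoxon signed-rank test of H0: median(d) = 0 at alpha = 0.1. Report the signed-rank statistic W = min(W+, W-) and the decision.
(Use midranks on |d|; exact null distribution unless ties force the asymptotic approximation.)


Step 1: Drop any zero differences (none here) and take |d_i|.
|d| = [4, 8, 3, 5, 2, 6]
Step 2: Midrank |d_i| (ties get averaged ranks).
ranks: |4|->3, |8|->6, |3|->2, |5|->4, |2|->1, |6|->5
Step 3: Attach original signs; sum ranks with positive sign and with negative sign.
W+ = 3 + 6 + 1 = 10
W- = 2 + 4 + 5 = 11
(Check: W+ + W- = 21 should equal n(n+1)/2 = 21.)
Step 4: Test statistic W = min(W+, W-) = 10.
Step 5: No ties, so the exact null distribution over the 2^6 = 64 sign assignments gives the two-sided p-value = 1.000000.
Step 6: alpha = 0.1. fail to reject H0.

W+ = 10, W- = 11, W = min = 10, p = 1.000000, fail to reject H0.


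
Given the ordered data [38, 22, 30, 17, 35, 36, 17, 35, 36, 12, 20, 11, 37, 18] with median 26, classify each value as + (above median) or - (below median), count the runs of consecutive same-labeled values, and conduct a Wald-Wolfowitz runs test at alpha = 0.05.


Step 1: Compute median = 26; label A = above, B = below.
Labels in order: ABABAABAABBBAB  (n_A = 7, n_B = 7)
Step 2: Count runs R = 10.
Step 3: Under H0 (random ordering), E[R] = 2*n_A*n_B/(n_A+n_B) + 1 = 2*7*7/14 + 1 = 8.0000.
        Var[R] = 2*n_A*n_B*(2*n_A*n_B - n_A - n_B) / ((n_A+n_B)^2 * (n_A+n_B-1)) = 8232/2548 = 3.2308.
        SD[R] = 1.7974.
Step 4: Continuity-corrected z = (R - 0.5 - E[R]) / SD[R] = (10 - 0.5 - 8.0000) / 1.7974 = 0.8345.
Step 5: Two-sided p-value via normal approximation = 2*(1 - Phi(|z|)) = 0.403986.
Step 6: alpha = 0.05. fail to reject H0.

R = 10, z = 0.8345, p = 0.403986, fail to reject H0.


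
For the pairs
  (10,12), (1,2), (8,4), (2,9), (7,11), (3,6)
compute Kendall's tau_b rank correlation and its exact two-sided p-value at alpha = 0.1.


Step 1: Enumerate the 15 unordered pairs (i,j) with i<j and classify each by sign(x_j-x_i) * sign(y_j-y_i).
  (1,2):dx=-9,dy=-10->C; (1,3):dx=-2,dy=-8->C; (1,4):dx=-8,dy=-3->C; (1,5):dx=-3,dy=-1->C
  (1,6):dx=-7,dy=-6->C; (2,3):dx=+7,dy=+2->C; (2,4):dx=+1,dy=+7->C; (2,5):dx=+6,dy=+9->C
  (2,6):dx=+2,dy=+4->C; (3,4):dx=-6,dy=+5->D; (3,5):dx=-1,dy=+7->D; (3,6):dx=-5,dy=+2->D
  (4,5):dx=+5,dy=+2->C; (4,6):dx=+1,dy=-3->D; (5,6):dx=-4,dy=-5->C
Step 2: C = 11, D = 4, total pairs = 15.
Step 3: tau = (C - D)/(n(n-1)/2) = (11 - 4)/15 = 0.466667.
Step 4: Exact two-sided p-value (enumerate n! = 720 permutations of y under H0): p = 0.272222.
Step 5: alpha = 0.1. fail to reject H0.

tau_b = 0.4667 (C=11, D=4), p = 0.272222, fail to reject H0.


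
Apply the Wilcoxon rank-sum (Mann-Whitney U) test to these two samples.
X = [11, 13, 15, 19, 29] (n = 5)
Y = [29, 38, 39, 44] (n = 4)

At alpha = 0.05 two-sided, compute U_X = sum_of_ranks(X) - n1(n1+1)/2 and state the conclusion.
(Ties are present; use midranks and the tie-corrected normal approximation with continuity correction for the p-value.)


Step 1: Combine and sort all 9 observations; assign midranks.
sorted (value, group): (11,X), (13,X), (15,X), (19,X), (29,X), (29,Y), (38,Y), (39,Y), (44,Y)
ranks: 11->1, 13->2, 15->3, 19->4, 29->5.5, 29->5.5, 38->7, 39->8, 44->9
Step 2: Rank sum for X: R1 = 1 + 2 + 3 + 4 + 5.5 = 15.5.
Step 3: U_X = R1 - n1(n1+1)/2 = 15.5 - 5*6/2 = 15.5 - 15 = 0.5.
       U_Y = n1*n2 - U_X = 20 - 0.5 = 19.5.
Step 4: Ties are present, so use the tie-corrected normal approximation (with continuity correction) for the p-value.
Step 5: p-value = 0.026844; compare to alpha = 0.05. reject H0.

U_X = 0.5, p = 0.026844, reject H0 at alpha = 0.05.


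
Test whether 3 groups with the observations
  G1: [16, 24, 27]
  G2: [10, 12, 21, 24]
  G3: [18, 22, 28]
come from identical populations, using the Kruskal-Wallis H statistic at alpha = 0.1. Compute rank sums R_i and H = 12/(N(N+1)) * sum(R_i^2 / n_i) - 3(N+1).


Step 1: Combine all N = 10 observations and assign midranks.
sorted (value, group, rank): (10,G2,1), (12,G2,2), (16,G1,3), (18,G3,4), (21,G2,5), (22,G3,6), (24,G1,7.5), (24,G2,7.5), (27,G1,9), (28,G3,10)
Step 2: Sum ranks within each group.
R_1 = 19.5 (n_1 = 3)
R_2 = 15.5 (n_2 = 4)
R_3 = 20 (n_3 = 3)
Step 3: H = 12/(N(N+1)) * sum(R_i^2/n_i) - 3(N+1)
     = 12/(10*11) * (19.5^2/3 + 15.5^2/4 + 20^2/3) - 3*11
     = 0.109091 * 320.146 - 33
     = 1.925000.
Step 4: Ties present; correction factor C = 1 - 6/(10^3 - 10) = 0.993939. Corrected H = 1.925000 / 0.993939 = 1.936738.
Step 5: Under H0, H ~ chi^2(2); p-value = 0.379702.
Step 6: alpha = 0.1. fail to reject H0.

H = 1.9367, df = 2, p = 0.379702, fail to reject H0.


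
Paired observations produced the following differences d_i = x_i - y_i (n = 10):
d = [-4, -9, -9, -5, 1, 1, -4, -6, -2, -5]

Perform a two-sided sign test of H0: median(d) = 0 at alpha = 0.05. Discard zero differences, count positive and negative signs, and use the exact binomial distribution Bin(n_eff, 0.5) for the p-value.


Step 1: Discard zero differences. Original n = 10; n_eff = number of nonzero differences = 10.
Nonzero differences (with sign): -4, -9, -9, -5, +1, +1, -4, -6, -2, -5
Step 2: Count signs: positive = 2, negative = 8.
Step 3: Under H0: P(positive) = 0.5, so the number of positives S ~ Bin(10, 0.5).
Step 4: Two-sided exact p-value = sum of Bin(10,0.5) probabilities at or below the observed probability = 0.109375.
Step 5: alpha = 0.05. fail to reject H0.

n_eff = 10, pos = 2, neg = 8, p = 0.109375, fail to reject H0.


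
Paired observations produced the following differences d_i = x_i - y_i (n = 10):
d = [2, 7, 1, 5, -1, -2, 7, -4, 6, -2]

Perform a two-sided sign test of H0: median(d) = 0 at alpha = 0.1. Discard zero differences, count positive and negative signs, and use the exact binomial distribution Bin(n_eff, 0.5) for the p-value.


Step 1: Discard zero differences. Original n = 10; n_eff = number of nonzero differences = 10.
Nonzero differences (with sign): +2, +7, +1, +5, -1, -2, +7, -4, +6, -2
Step 2: Count signs: positive = 6, negative = 4.
Step 3: Under H0: P(positive) = 0.5, so the number of positives S ~ Bin(10, 0.5).
Step 4: Two-sided exact p-value = sum of Bin(10,0.5) probabilities at or below the observed probability = 0.753906.
Step 5: alpha = 0.1. fail to reject H0.

n_eff = 10, pos = 6, neg = 4, p = 0.753906, fail to reject H0.


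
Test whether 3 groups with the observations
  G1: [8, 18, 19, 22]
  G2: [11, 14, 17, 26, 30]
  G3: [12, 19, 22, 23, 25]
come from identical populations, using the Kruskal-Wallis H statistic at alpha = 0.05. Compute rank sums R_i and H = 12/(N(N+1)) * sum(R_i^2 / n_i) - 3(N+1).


Step 1: Combine all N = 14 observations and assign midranks.
sorted (value, group, rank): (8,G1,1), (11,G2,2), (12,G3,3), (14,G2,4), (17,G2,5), (18,G1,6), (19,G1,7.5), (19,G3,7.5), (22,G1,9.5), (22,G3,9.5), (23,G3,11), (25,G3,12), (26,G2,13), (30,G2,14)
Step 2: Sum ranks within each group.
R_1 = 24 (n_1 = 4)
R_2 = 38 (n_2 = 5)
R_3 = 43 (n_3 = 5)
Step 3: H = 12/(N(N+1)) * sum(R_i^2/n_i) - 3(N+1)
     = 12/(14*15) * (24^2/4 + 38^2/5 + 43^2/5) - 3*15
     = 0.057143 * 802.6 - 45
     = 0.862857.
Step 4: Ties present; correction factor C = 1 - 12/(14^3 - 14) = 0.995604. Corrected H = 0.862857 / 0.995604 = 0.866667.
Step 5: Under H0, H ~ chi^2(2); p-value = 0.648344.
Step 6: alpha = 0.05. fail to reject H0.

H = 0.8667, df = 2, p = 0.648344, fail to reject H0.


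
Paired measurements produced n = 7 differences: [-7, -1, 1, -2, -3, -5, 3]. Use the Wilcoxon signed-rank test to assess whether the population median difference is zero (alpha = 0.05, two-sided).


Step 1: Drop any zero differences (none here) and take |d_i|.
|d| = [7, 1, 1, 2, 3, 5, 3]
Step 2: Midrank |d_i| (ties get averaged ranks).
ranks: |7|->7, |1|->1.5, |1|->1.5, |2|->3, |3|->4.5, |5|->6, |3|->4.5
Step 3: Attach original signs; sum ranks with positive sign and with negative sign.
W+ = 1.5 + 4.5 = 6
W- = 7 + 1.5 + 3 + 4.5 + 6 = 22
(Check: W+ + W- = 28 should equal n(n+1)/2 = 28.)
Step 4: Test statistic W = min(W+, W-) = 6.
Step 5: Ties in |d|, so use the tie-corrected normal approximation.
        E[W] = n(n+1)/4 = 7*8/4 = 14.
        Tie groups: |d|=1 (t=2), |d|=3 (t=2); sum(t^3 - t) = 12.
        Var[W] = n(n+1)(2n+1)/24 - sum(t^3-t)/48 = 840/24 - 12/48 = 34.75.
        z = (W - E[W]) / sqrt(Var[W]) = (6 - 14) / 5.8949 = -1.3571.
        Two-sided p = 2*Phi(z) = 0.174749.
Step 6: alpha = 0.05. fail to reject H0.

W+ = 6, W- = 22, W = min = 6, p = 0.174749, fail to reject H0.


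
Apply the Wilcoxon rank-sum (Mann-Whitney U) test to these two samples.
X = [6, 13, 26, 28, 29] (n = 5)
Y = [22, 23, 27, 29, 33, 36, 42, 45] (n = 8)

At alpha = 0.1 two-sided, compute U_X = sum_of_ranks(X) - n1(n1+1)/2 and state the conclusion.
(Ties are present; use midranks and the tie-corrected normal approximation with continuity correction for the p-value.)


Step 1: Combine and sort all 13 observations; assign midranks.
sorted (value, group): (6,X), (13,X), (22,Y), (23,Y), (26,X), (27,Y), (28,X), (29,X), (29,Y), (33,Y), (36,Y), (42,Y), (45,Y)
ranks: 6->1, 13->2, 22->3, 23->4, 26->5, 27->6, 28->7, 29->8.5, 29->8.5, 33->10, 36->11, 42->12, 45->13
Step 2: Rank sum for X: R1 = 1 + 2 + 5 + 7 + 8.5 = 23.5.
Step 3: U_X = R1 - n1(n1+1)/2 = 23.5 - 5*6/2 = 23.5 - 15 = 8.5.
       U_Y = n1*n2 - U_X = 40 - 8.5 = 31.5.
Step 4: Ties are present, so use the tie-corrected normal approximation (with continuity correction) for the p-value.
Step 5: p-value = 0.106864; compare to alpha = 0.1. fail to reject H0.

U_X = 8.5, p = 0.106864, fail to reject H0 at alpha = 0.1.


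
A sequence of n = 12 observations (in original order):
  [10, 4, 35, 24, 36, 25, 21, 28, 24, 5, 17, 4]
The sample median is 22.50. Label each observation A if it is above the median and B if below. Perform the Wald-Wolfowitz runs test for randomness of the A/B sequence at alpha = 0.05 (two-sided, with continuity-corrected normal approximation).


Step 1: Compute median = 22.50; label A = above, B = below.
Labels in order: BBAAAABAABBB  (n_A = 6, n_B = 6)
Step 2: Count runs R = 5.
Step 3: Under H0 (random ordering), E[R] = 2*n_A*n_B/(n_A+n_B) + 1 = 2*6*6/12 + 1 = 7.0000.
        Var[R] = 2*n_A*n_B*(2*n_A*n_B - n_A - n_B) / ((n_A+n_B)^2 * (n_A+n_B-1)) = 4320/1584 = 2.7273.
        SD[R] = 1.6514.
Step 4: Continuity-corrected z = (R + 0.5 - E[R]) / SD[R] = (5 + 0.5 - 7.0000) / 1.6514 = -0.9083.
Step 5: Two-sided p-value via normal approximation = 2*(1 - Phi(|z|)) = 0.363722.
Step 6: alpha = 0.05. fail to reject H0.

R = 5, z = -0.9083, p = 0.363722, fail to reject H0.


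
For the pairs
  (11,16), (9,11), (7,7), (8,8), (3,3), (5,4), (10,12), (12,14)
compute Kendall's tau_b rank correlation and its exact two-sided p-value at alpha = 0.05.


Step 1: Enumerate the 28 unordered pairs (i,j) with i<j and classify each by sign(x_j-x_i) * sign(y_j-y_i).
  (1,2):dx=-2,dy=-5->C; (1,3):dx=-4,dy=-9->C; (1,4):dx=-3,dy=-8->C; (1,5):dx=-8,dy=-13->C
  (1,6):dx=-6,dy=-12->C; (1,7):dx=-1,dy=-4->C; (1,8):dx=+1,dy=-2->D; (2,3):dx=-2,dy=-4->C
  (2,4):dx=-1,dy=-3->C; (2,5):dx=-6,dy=-8->C; (2,6):dx=-4,dy=-7->C; (2,7):dx=+1,dy=+1->C
  (2,8):dx=+3,dy=+3->C; (3,4):dx=+1,dy=+1->C; (3,5):dx=-4,dy=-4->C; (3,6):dx=-2,dy=-3->C
  (3,7):dx=+3,dy=+5->C; (3,8):dx=+5,dy=+7->C; (4,5):dx=-5,dy=-5->C; (4,6):dx=-3,dy=-4->C
  (4,7):dx=+2,dy=+4->C; (4,8):dx=+4,dy=+6->C; (5,6):dx=+2,dy=+1->C; (5,7):dx=+7,dy=+9->C
  (5,8):dx=+9,dy=+11->C; (6,7):dx=+5,dy=+8->C; (6,8):dx=+7,dy=+10->C; (7,8):dx=+2,dy=+2->C
Step 2: C = 27, D = 1, total pairs = 28.
Step 3: tau = (C - D)/(n(n-1)/2) = (27 - 1)/28 = 0.928571.
Step 4: Exact two-sided p-value (enumerate n! = 40320 permutations of y under H0): p = 0.000397.
Step 5: alpha = 0.05. reject H0.

tau_b = 0.9286 (C=27, D=1), p = 0.000397, reject H0.


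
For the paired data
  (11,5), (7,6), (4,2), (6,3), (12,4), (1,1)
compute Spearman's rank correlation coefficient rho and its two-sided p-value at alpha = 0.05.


Step 1: Rank x and y separately (midranks; no ties here).
rank(x): 11->5, 7->4, 4->2, 6->3, 12->6, 1->1
rank(y): 5->5, 6->6, 2->2, 3->3, 4->4, 1->1
Step 2: d_i = R_x(i) - R_y(i); compute d_i^2.
  (5-5)^2=0, (4-6)^2=4, (2-2)^2=0, (3-3)^2=0, (6-4)^2=4, (1-1)^2=0
sum(d^2) = 8.
Step 3: rho = 1 - 6*8 / (6*(6^2 - 1)) = 1 - 48/210 = 0.771429.
Step 4: Under H0, t = rho * sqrt((n-2)/(1-rho^2)) = 2.4247 ~ t(4).
Step 5: Two-sided p-value from the t-distribution with 4 df = 0.072397.
Step 6: alpha = 0.05. fail to reject H0.

rho = 0.7714, p = 0.072397, fail to reject H0 at alpha = 0.05.


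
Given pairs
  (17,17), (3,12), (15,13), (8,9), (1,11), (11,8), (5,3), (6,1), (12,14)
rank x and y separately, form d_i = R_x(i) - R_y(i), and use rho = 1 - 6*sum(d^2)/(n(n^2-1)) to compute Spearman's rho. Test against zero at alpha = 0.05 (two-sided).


Step 1: Rank x and y separately (midranks; no ties here).
rank(x): 17->9, 3->2, 15->8, 8->5, 1->1, 11->6, 5->3, 6->4, 12->7
rank(y): 17->9, 12->6, 13->7, 9->4, 11->5, 8->3, 3->2, 1->1, 14->8
Step 2: d_i = R_x(i) - R_y(i); compute d_i^2.
  (9-9)^2=0, (2-6)^2=16, (8-7)^2=1, (5-4)^2=1, (1-5)^2=16, (6-3)^2=9, (3-2)^2=1, (4-1)^2=9, (7-8)^2=1
sum(d^2) = 54.
Step 3: rho = 1 - 6*54 / (9*(9^2 - 1)) = 1 - 324/720 = 0.550000.
Step 4: Under H0, t = rho * sqrt((n-2)/(1-rho^2)) = 1.7424 ~ t(7).
Step 5: Two-sided p-value from the t-distribution with 7 df = 0.124977.
Step 6: alpha = 0.05. fail to reject H0.

rho = 0.5500, p = 0.124977, fail to reject H0 at alpha = 0.05.


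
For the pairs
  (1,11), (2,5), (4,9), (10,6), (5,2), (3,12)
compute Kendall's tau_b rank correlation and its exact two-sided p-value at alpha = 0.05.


Step 1: Enumerate the 15 unordered pairs (i,j) with i<j and classify each by sign(x_j-x_i) * sign(y_j-y_i).
  (1,2):dx=+1,dy=-6->D; (1,3):dx=+3,dy=-2->D; (1,4):dx=+9,dy=-5->D; (1,5):dx=+4,dy=-9->D
  (1,6):dx=+2,dy=+1->C; (2,3):dx=+2,dy=+4->C; (2,4):dx=+8,dy=+1->C; (2,5):dx=+3,dy=-3->D
  (2,6):dx=+1,dy=+7->C; (3,4):dx=+6,dy=-3->D; (3,5):dx=+1,dy=-7->D; (3,6):dx=-1,dy=+3->D
  (4,5):dx=-5,dy=-4->C; (4,6):dx=-7,dy=+6->D; (5,6):dx=-2,dy=+10->D
Step 2: C = 5, D = 10, total pairs = 15.
Step 3: tau = (C - D)/(n(n-1)/2) = (5 - 10)/15 = -0.333333.
Step 4: Exact two-sided p-value (enumerate n! = 720 permutations of y under H0): p = 0.469444.
Step 5: alpha = 0.05. fail to reject H0.

tau_b = -0.3333 (C=5, D=10), p = 0.469444, fail to reject H0.


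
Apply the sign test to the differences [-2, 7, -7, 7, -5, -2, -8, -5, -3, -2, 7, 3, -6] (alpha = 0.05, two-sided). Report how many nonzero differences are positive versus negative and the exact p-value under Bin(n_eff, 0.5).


Step 1: Discard zero differences. Original n = 13; n_eff = number of nonzero differences = 13.
Nonzero differences (with sign): -2, +7, -7, +7, -5, -2, -8, -5, -3, -2, +7, +3, -6
Step 2: Count signs: positive = 4, negative = 9.
Step 3: Under H0: P(positive) = 0.5, so the number of positives S ~ Bin(13, 0.5).
Step 4: Two-sided exact p-value = sum of Bin(13,0.5) probabilities at or below the observed probability = 0.266846.
Step 5: alpha = 0.05. fail to reject H0.

n_eff = 13, pos = 4, neg = 9, p = 0.266846, fail to reject H0.


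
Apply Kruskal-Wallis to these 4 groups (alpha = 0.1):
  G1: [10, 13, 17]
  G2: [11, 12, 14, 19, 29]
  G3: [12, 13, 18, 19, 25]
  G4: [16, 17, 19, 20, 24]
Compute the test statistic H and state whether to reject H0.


Step 1: Combine all N = 18 observations and assign midranks.
sorted (value, group, rank): (10,G1,1), (11,G2,2), (12,G2,3.5), (12,G3,3.5), (13,G1,5.5), (13,G3,5.5), (14,G2,7), (16,G4,8), (17,G1,9.5), (17,G4,9.5), (18,G3,11), (19,G2,13), (19,G3,13), (19,G4,13), (20,G4,15), (24,G4,16), (25,G3,17), (29,G2,18)
Step 2: Sum ranks within each group.
R_1 = 16 (n_1 = 3)
R_2 = 43.5 (n_2 = 5)
R_3 = 50 (n_3 = 5)
R_4 = 61.5 (n_4 = 5)
Step 3: H = 12/(N(N+1)) * sum(R_i^2/n_i) - 3(N+1)
     = 12/(18*19) * (16^2/3 + 43.5^2/5 + 50^2/5 + 61.5^2/5) - 3*19
     = 0.035088 * 1720.23 - 57
     = 3.359064.
Step 4: Ties present; correction factor C = 1 - 42/(18^3 - 18) = 0.992776. Corrected H = 3.359064 / 0.992776 = 3.383507.
Step 5: Under H0, H ~ chi^2(3); p-value = 0.336188.
Step 6: alpha = 0.1. fail to reject H0.

H = 3.3835, df = 3, p = 0.336188, fail to reject H0.


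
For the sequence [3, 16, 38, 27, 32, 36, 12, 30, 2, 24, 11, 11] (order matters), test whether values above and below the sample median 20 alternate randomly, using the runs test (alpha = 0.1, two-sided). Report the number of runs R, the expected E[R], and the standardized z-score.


Step 1: Compute median = 20; label A = above, B = below.
Labels in order: BBAAAABABABB  (n_A = 6, n_B = 6)
Step 2: Count runs R = 7.
Step 3: Under H0 (random ordering), E[R] = 2*n_A*n_B/(n_A+n_B) + 1 = 2*6*6/12 + 1 = 7.0000.
        Var[R] = 2*n_A*n_B*(2*n_A*n_B - n_A - n_B) / ((n_A+n_B)^2 * (n_A+n_B-1)) = 4320/1584 = 2.7273.
        SD[R] = 1.6514.
Step 4: R = E[R], so z = 0 with no continuity correction.
Step 5: Two-sided p-value via normal approximation = 2*(1 - Phi(|z|)) = 1.000000.
Step 6: alpha = 0.1. fail to reject H0.

R = 7, z = 0.0000, p = 1.000000, fail to reject H0.


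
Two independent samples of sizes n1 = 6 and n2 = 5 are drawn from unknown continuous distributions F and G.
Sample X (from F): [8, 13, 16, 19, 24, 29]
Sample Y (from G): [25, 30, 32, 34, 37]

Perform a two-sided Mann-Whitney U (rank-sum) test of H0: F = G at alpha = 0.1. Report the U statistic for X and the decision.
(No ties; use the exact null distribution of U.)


Step 1: Combine and sort all 11 observations; assign midranks.
sorted (value, group): (8,X), (13,X), (16,X), (19,X), (24,X), (25,Y), (29,X), (30,Y), (32,Y), (34,Y), (37,Y)
ranks: 8->1, 13->2, 16->3, 19->4, 24->5, 25->6, 29->7, 30->8, 32->9, 34->10, 37->11
Step 2: Rank sum for X: R1 = 1 + 2 + 3 + 4 + 5 + 7 = 22.
Step 3: U_X = R1 - n1(n1+1)/2 = 22 - 6*7/2 = 22 - 21 = 1.
       U_Y = n1*n2 - U_X = 30 - 1 = 29.
Step 4: No ties, so the exact null distribution of U (based on enumerating the C(11,6) = 462 equally likely rank assignments) gives the two-sided p-value.
Step 5: p-value = 0.008658; compare to alpha = 0.1. reject H0.

U_X = 1, p = 0.008658, reject H0 at alpha = 0.1.


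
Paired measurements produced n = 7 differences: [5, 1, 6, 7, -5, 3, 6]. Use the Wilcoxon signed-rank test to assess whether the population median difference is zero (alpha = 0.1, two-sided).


Step 1: Drop any zero differences (none here) and take |d_i|.
|d| = [5, 1, 6, 7, 5, 3, 6]
Step 2: Midrank |d_i| (ties get averaged ranks).
ranks: |5|->3.5, |1|->1, |6|->5.5, |7|->7, |5|->3.5, |3|->2, |6|->5.5
Step 3: Attach original signs; sum ranks with positive sign and with negative sign.
W+ = 3.5 + 1 + 5.5 + 7 + 2 + 5.5 = 24.5
W- = 3.5 = 3.5
(Check: W+ + W- = 28 should equal n(n+1)/2 = 28.)
Step 4: Test statistic W = min(W+, W-) = 3.5.
Step 5: Ties in |d|, so use the tie-corrected normal approximation.
        E[W] = n(n+1)/4 = 7*8/4 = 14.
        Tie groups: |d|=5 (t=2), |d|=6 (t=2); sum(t^3 - t) = 12.
        Var[W] = n(n+1)(2n+1)/24 - sum(t^3-t)/48 = 840/24 - 12/48 = 34.75.
        z = (W - E[W]) / sqrt(Var[W]) = (3.5 - 14) / 5.8949 = -1.7812.
        Two-sided p = 2*Phi(z) = 0.074880.
Step 6: alpha = 0.1. reject H0.

W+ = 24.5, W- = 3.5, W = min = 3.5, p = 0.074880, reject H0.


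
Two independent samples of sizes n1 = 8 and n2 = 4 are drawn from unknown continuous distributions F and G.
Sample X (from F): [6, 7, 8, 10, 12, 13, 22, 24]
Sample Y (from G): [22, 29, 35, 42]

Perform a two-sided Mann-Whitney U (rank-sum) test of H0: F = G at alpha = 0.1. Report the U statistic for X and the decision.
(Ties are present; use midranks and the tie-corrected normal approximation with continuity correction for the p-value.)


Step 1: Combine and sort all 12 observations; assign midranks.
sorted (value, group): (6,X), (7,X), (8,X), (10,X), (12,X), (13,X), (22,X), (22,Y), (24,X), (29,Y), (35,Y), (42,Y)
ranks: 6->1, 7->2, 8->3, 10->4, 12->5, 13->6, 22->7.5, 22->7.5, 24->9, 29->10, 35->11, 42->12
Step 2: Rank sum for X: R1 = 1 + 2 + 3 + 4 + 5 + 6 + 7.5 + 9 = 37.5.
Step 3: U_X = R1 - n1(n1+1)/2 = 37.5 - 8*9/2 = 37.5 - 36 = 1.5.
       U_Y = n1*n2 - U_X = 32 - 1.5 = 30.5.
Step 4: Ties are present, so use the tie-corrected normal approximation (with continuity correction) for the p-value.
Step 5: p-value = 0.017221; compare to alpha = 0.1. reject H0.

U_X = 1.5, p = 0.017221, reject H0 at alpha = 0.1.


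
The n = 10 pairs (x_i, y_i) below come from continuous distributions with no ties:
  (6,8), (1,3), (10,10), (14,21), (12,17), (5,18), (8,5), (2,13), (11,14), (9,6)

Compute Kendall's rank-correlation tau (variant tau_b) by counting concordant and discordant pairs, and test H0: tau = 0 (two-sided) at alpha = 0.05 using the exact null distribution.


Step 1: Enumerate the 45 unordered pairs (i,j) with i<j and classify each by sign(x_j-x_i) * sign(y_j-y_i).
  (1,2):dx=-5,dy=-5->C; (1,3):dx=+4,dy=+2->C; (1,4):dx=+8,dy=+13->C; (1,5):dx=+6,dy=+9->C
  (1,6):dx=-1,dy=+10->D; (1,7):dx=+2,dy=-3->D; (1,8):dx=-4,dy=+5->D; (1,9):dx=+5,dy=+6->C
  (1,10):dx=+3,dy=-2->D; (2,3):dx=+9,dy=+7->C; (2,4):dx=+13,dy=+18->C; (2,5):dx=+11,dy=+14->C
  (2,6):dx=+4,dy=+15->C; (2,7):dx=+7,dy=+2->C; (2,8):dx=+1,dy=+10->C; (2,9):dx=+10,dy=+11->C
  (2,10):dx=+8,dy=+3->C; (3,4):dx=+4,dy=+11->C; (3,5):dx=+2,dy=+7->C; (3,6):dx=-5,dy=+8->D
  (3,7):dx=-2,dy=-5->C; (3,8):dx=-8,dy=+3->D; (3,9):dx=+1,dy=+4->C; (3,10):dx=-1,dy=-4->C
  (4,5):dx=-2,dy=-4->C; (4,6):dx=-9,dy=-3->C; (4,7):dx=-6,dy=-16->C; (4,8):dx=-12,dy=-8->C
  (4,9):dx=-3,dy=-7->C; (4,10):dx=-5,dy=-15->C; (5,6):dx=-7,dy=+1->D; (5,7):dx=-4,dy=-12->C
  (5,8):dx=-10,dy=-4->C; (5,9):dx=-1,dy=-3->C; (5,10):dx=-3,dy=-11->C; (6,7):dx=+3,dy=-13->D
  (6,8):dx=-3,dy=-5->C; (6,9):dx=+6,dy=-4->D; (6,10):dx=+4,dy=-12->D; (7,8):dx=-6,dy=+8->D
  (7,9):dx=+3,dy=+9->C; (7,10):dx=+1,dy=+1->C; (8,9):dx=+9,dy=+1->C; (8,10):dx=+7,dy=-7->D
  (9,10):dx=-2,dy=-8->C
Step 2: C = 33, D = 12, total pairs = 45.
Step 3: tau = (C - D)/(n(n-1)/2) = (33 - 12)/45 = 0.466667.
Step 4: Exact two-sided p-value (enumerate n! = 3628800 permutations of y under H0): p = 0.072550.
Step 5: alpha = 0.05. fail to reject H0.

tau_b = 0.4667 (C=33, D=12), p = 0.072550, fail to reject H0.


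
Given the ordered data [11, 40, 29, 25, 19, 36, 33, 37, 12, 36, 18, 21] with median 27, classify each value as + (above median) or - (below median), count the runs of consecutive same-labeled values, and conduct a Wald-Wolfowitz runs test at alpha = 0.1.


Step 1: Compute median = 27; label A = above, B = below.
Labels in order: BAABBAAABABB  (n_A = 6, n_B = 6)
Step 2: Count runs R = 7.
Step 3: Under H0 (random ordering), E[R] = 2*n_A*n_B/(n_A+n_B) + 1 = 2*6*6/12 + 1 = 7.0000.
        Var[R] = 2*n_A*n_B*(2*n_A*n_B - n_A - n_B) / ((n_A+n_B)^2 * (n_A+n_B-1)) = 4320/1584 = 2.7273.
        SD[R] = 1.6514.
Step 4: R = E[R], so z = 0 with no continuity correction.
Step 5: Two-sided p-value via normal approximation = 2*(1 - Phi(|z|)) = 1.000000.
Step 6: alpha = 0.1. fail to reject H0.

R = 7, z = 0.0000, p = 1.000000, fail to reject H0.


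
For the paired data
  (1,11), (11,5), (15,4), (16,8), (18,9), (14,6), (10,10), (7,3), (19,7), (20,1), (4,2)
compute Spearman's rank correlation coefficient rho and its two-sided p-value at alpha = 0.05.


Step 1: Rank x and y separately (midranks; no ties here).
rank(x): 1->1, 11->5, 15->7, 16->8, 18->9, 14->6, 10->4, 7->3, 19->10, 20->11, 4->2
rank(y): 11->11, 5->5, 4->4, 8->8, 9->9, 6->6, 10->10, 3->3, 7->7, 1->1, 2->2
Step 2: d_i = R_x(i) - R_y(i); compute d_i^2.
  (1-11)^2=100, (5-5)^2=0, (7-4)^2=9, (8-8)^2=0, (9-9)^2=0, (6-6)^2=0, (4-10)^2=36, (3-3)^2=0, (10-7)^2=9, (11-1)^2=100, (2-2)^2=0
sum(d^2) = 254.
Step 3: rho = 1 - 6*254 / (11*(11^2 - 1)) = 1 - 1524/1320 = -0.154545.
Step 4: Under H0, t = rho * sqrt((n-2)/(1-rho^2)) = -0.4693 ~ t(9).
Step 5: Two-sided p-value from the t-distribution with 9 df = 0.650034.
Step 6: alpha = 0.05. fail to reject H0.

rho = -0.1545, p = 0.650034, fail to reject H0 at alpha = 0.05.


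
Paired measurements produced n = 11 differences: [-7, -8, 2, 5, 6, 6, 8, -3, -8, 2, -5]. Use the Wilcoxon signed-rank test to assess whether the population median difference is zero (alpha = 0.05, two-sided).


Step 1: Drop any zero differences (none here) and take |d_i|.
|d| = [7, 8, 2, 5, 6, 6, 8, 3, 8, 2, 5]
Step 2: Midrank |d_i| (ties get averaged ranks).
ranks: |7|->8, |8|->10, |2|->1.5, |5|->4.5, |6|->6.5, |6|->6.5, |8|->10, |3|->3, |8|->10, |2|->1.5, |5|->4.5
Step 3: Attach original signs; sum ranks with positive sign and with negative sign.
W+ = 1.5 + 4.5 + 6.5 + 6.5 + 10 + 1.5 = 30.5
W- = 8 + 10 + 3 + 10 + 4.5 = 35.5
(Check: W+ + W- = 66 should equal n(n+1)/2 = 66.)
Step 4: Test statistic W = min(W+, W-) = 30.5.
Step 5: Ties in |d|, so use the tie-corrected normal approximation.
        E[W] = n(n+1)/4 = 11*12/4 = 33.
        Tie groups: |d|=2 (t=2), |d|=5 (t=2), |d|=6 (t=2), |d|=8 (t=3); sum(t^3 - t) = 42.
        Var[W] = n(n+1)(2n+1)/24 - sum(t^3-t)/48 = 3036/24 - 42/48 = 125.625.
        z = (W - E[W]) / sqrt(Var[W]) = (30.5 - 33) / 11.2083 = -0.2230.
        Two-sided p = 2*Phi(z) = 0.823497.
Step 6: alpha = 0.05. fail to reject H0.

W+ = 30.5, W- = 35.5, W = min = 30.5, p = 0.823497, fail to reject H0.


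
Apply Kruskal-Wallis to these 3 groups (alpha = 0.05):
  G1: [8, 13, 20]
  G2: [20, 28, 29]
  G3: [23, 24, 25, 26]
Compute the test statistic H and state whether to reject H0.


Step 1: Combine all N = 10 observations and assign midranks.
sorted (value, group, rank): (8,G1,1), (13,G1,2), (20,G1,3.5), (20,G2,3.5), (23,G3,5), (24,G3,6), (25,G3,7), (26,G3,8), (28,G2,9), (29,G2,10)
Step 2: Sum ranks within each group.
R_1 = 6.5 (n_1 = 3)
R_2 = 22.5 (n_2 = 3)
R_3 = 26 (n_3 = 4)
Step 3: H = 12/(N(N+1)) * sum(R_i^2/n_i) - 3(N+1)
     = 12/(10*11) * (6.5^2/3 + 22.5^2/3 + 26^2/4) - 3*11
     = 0.109091 * 351.833 - 33
     = 5.381818.
Step 4: Ties present; correction factor C = 1 - 6/(10^3 - 10) = 0.993939. Corrected H = 5.381818 / 0.993939 = 5.414634.
Step 5: Under H0, H ~ chi^2(2); p-value = 0.066716.
Step 6: alpha = 0.05. fail to reject H0.

H = 5.4146, df = 2, p = 0.066716, fail to reject H0.


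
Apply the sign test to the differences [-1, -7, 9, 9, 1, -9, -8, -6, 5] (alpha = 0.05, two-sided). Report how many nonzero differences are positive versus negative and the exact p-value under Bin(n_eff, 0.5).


Step 1: Discard zero differences. Original n = 9; n_eff = number of nonzero differences = 9.
Nonzero differences (with sign): -1, -7, +9, +9, +1, -9, -8, -6, +5
Step 2: Count signs: positive = 4, negative = 5.
Step 3: Under H0: P(positive) = 0.5, so the number of positives S ~ Bin(9, 0.5).
Step 4: Two-sided exact p-value = sum of Bin(9,0.5) probabilities at or below the observed probability = 1.000000.
Step 5: alpha = 0.05. fail to reject H0.

n_eff = 9, pos = 4, neg = 5, p = 1.000000, fail to reject H0.


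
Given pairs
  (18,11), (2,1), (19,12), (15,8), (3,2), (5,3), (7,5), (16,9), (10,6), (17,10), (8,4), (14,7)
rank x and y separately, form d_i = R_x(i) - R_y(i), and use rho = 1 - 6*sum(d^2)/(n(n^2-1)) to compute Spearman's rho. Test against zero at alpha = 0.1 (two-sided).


Step 1: Rank x and y separately (midranks; no ties here).
rank(x): 18->11, 2->1, 19->12, 15->8, 3->2, 5->3, 7->4, 16->9, 10->6, 17->10, 8->5, 14->7
rank(y): 11->11, 1->1, 12->12, 8->8, 2->2, 3->3, 5->5, 9->9, 6->6, 10->10, 4->4, 7->7
Step 2: d_i = R_x(i) - R_y(i); compute d_i^2.
  (11-11)^2=0, (1-1)^2=0, (12-12)^2=0, (8-8)^2=0, (2-2)^2=0, (3-3)^2=0, (4-5)^2=1, (9-9)^2=0, (6-6)^2=0, (10-10)^2=0, (5-4)^2=1, (7-7)^2=0
sum(d^2) = 2.
Step 3: rho = 1 - 6*2 / (12*(12^2 - 1)) = 1 - 12/1716 = 0.993007.
Step 4: Under H0, t = rho * sqrt((n-2)/(1-rho^2)) = 26.5990 ~ t(10).
Step 5: Two-sided p-value from the t-distribution with 10 df = 0.000000.
Step 6: alpha = 0.1. reject H0.

rho = 0.9930, p = 0.000000, reject H0 at alpha = 0.1.


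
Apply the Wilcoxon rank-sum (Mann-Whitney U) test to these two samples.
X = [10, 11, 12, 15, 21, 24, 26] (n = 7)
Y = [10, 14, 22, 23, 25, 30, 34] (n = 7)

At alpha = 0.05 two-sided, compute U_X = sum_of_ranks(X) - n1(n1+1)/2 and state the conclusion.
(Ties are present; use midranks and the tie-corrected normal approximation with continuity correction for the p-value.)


Step 1: Combine and sort all 14 observations; assign midranks.
sorted (value, group): (10,X), (10,Y), (11,X), (12,X), (14,Y), (15,X), (21,X), (22,Y), (23,Y), (24,X), (25,Y), (26,X), (30,Y), (34,Y)
ranks: 10->1.5, 10->1.5, 11->3, 12->4, 14->5, 15->6, 21->7, 22->8, 23->9, 24->10, 25->11, 26->12, 30->13, 34->14
Step 2: Rank sum for X: R1 = 1.5 + 3 + 4 + 6 + 7 + 10 + 12 = 43.5.
Step 3: U_X = R1 - n1(n1+1)/2 = 43.5 - 7*8/2 = 43.5 - 28 = 15.5.
       U_Y = n1*n2 - U_X = 49 - 15.5 = 33.5.
Step 4: Ties are present, so use the tie-corrected normal approximation (with continuity correction) for the p-value.
Step 5: p-value = 0.276911; compare to alpha = 0.05. fail to reject H0.

U_X = 15.5, p = 0.276911, fail to reject H0 at alpha = 0.05.


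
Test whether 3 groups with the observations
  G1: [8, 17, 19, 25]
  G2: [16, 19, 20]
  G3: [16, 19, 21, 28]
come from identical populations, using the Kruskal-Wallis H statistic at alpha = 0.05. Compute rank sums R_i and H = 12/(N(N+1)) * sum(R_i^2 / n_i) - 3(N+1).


Step 1: Combine all N = 11 observations and assign midranks.
sorted (value, group, rank): (8,G1,1), (16,G2,2.5), (16,G3,2.5), (17,G1,4), (19,G1,6), (19,G2,6), (19,G3,6), (20,G2,8), (21,G3,9), (25,G1,10), (28,G3,11)
Step 2: Sum ranks within each group.
R_1 = 21 (n_1 = 4)
R_2 = 16.5 (n_2 = 3)
R_3 = 28.5 (n_3 = 4)
Step 3: H = 12/(N(N+1)) * sum(R_i^2/n_i) - 3(N+1)
     = 12/(11*12) * (21^2/4 + 16.5^2/3 + 28.5^2/4) - 3*12
     = 0.090909 * 404.062 - 36
     = 0.732955.
Step 4: Ties present; correction factor C = 1 - 30/(11^3 - 11) = 0.977273. Corrected H = 0.732955 / 0.977273 = 0.750000.
Step 5: Under H0, H ~ chi^2(2); p-value = 0.687289.
Step 6: alpha = 0.05. fail to reject H0.

H = 0.7500, df = 2, p = 0.687289, fail to reject H0.


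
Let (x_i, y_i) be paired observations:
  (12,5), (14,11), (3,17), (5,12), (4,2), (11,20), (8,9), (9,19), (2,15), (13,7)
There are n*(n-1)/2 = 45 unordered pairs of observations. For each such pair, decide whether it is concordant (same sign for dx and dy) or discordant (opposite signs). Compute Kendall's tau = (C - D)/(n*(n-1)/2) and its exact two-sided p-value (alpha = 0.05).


Step 1: Enumerate the 45 unordered pairs (i,j) with i<j and classify each by sign(x_j-x_i) * sign(y_j-y_i).
  (1,2):dx=+2,dy=+6->C; (1,3):dx=-9,dy=+12->D; (1,4):dx=-7,dy=+7->D; (1,5):dx=-8,dy=-3->C
  (1,6):dx=-1,dy=+15->D; (1,7):dx=-4,dy=+4->D; (1,8):dx=-3,dy=+14->D; (1,9):dx=-10,dy=+10->D
  (1,10):dx=+1,dy=+2->C; (2,3):dx=-11,dy=+6->D; (2,4):dx=-9,dy=+1->D; (2,5):dx=-10,dy=-9->C
  (2,6):dx=-3,dy=+9->D; (2,7):dx=-6,dy=-2->C; (2,8):dx=-5,dy=+8->D; (2,9):dx=-12,dy=+4->D
  (2,10):dx=-1,dy=-4->C; (3,4):dx=+2,dy=-5->D; (3,5):dx=+1,dy=-15->D; (3,6):dx=+8,dy=+3->C
  (3,7):dx=+5,dy=-8->D; (3,8):dx=+6,dy=+2->C; (3,9):dx=-1,dy=-2->C; (3,10):dx=+10,dy=-10->D
  (4,5):dx=-1,dy=-10->C; (4,6):dx=+6,dy=+8->C; (4,7):dx=+3,dy=-3->D; (4,8):dx=+4,dy=+7->C
  (4,9):dx=-3,dy=+3->D; (4,10):dx=+8,dy=-5->D; (5,6):dx=+7,dy=+18->C; (5,7):dx=+4,dy=+7->C
  (5,8):dx=+5,dy=+17->C; (5,9):dx=-2,dy=+13->D; (5,10):dx=+9,dy=+5->C; (6,7):dx=-3,dy=-11->C
  (6,8):dx=-2,dy=-1->C; (6,9):dx=-9,dy=-5->C; (6,10):dx=+2,dy=-13->D; (7,8):dx=+1,dy=+10->C
  (7,9):dx=-6,dy=+6->D; (7,10):dx=+5,dy=-2->D; (8,9):dx=-7,dy=-4->C; (8,10):dx=+4,dy=-12->D
  (9,10):dx=+11,dy=-8->D
Step 2: C = 21, D = 24, total pairs = 45.
Step 3: tau = (C - D)/(n(n-1)/2) = (21 - 24)/45 = -0.066667.
Step 4: Exact two-sided p-value (enumerate n! = 3628800 permutations of y under H0): p = 0.861801.
Step 5: alpha = 0.05. fail to reject H0.

tau_b = -0.0667 (C=21, D=24), p = 0.861801, fail to reject H0.


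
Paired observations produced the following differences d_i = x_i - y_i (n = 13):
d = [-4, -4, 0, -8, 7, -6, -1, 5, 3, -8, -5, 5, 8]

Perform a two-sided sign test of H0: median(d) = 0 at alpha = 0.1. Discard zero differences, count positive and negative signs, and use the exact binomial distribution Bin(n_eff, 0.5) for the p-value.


Step 1: Discard zero differences. Original n = 13; n_eff = number of nonzero differences = 12.
Nonzero differences (with sign): -4, -4, -8, +7, -6, -1, +5, +3, -8, -5, +5, +8
Step 2: Count signs: positive = 5, negative = 7.
Step 3: Under H0: P(positive) = 0.5, so the number of positives S ~ Bin(12, 0.5).
Step 4: Two-sided exact p-value = sum of Bin(12,0.5) probabilities at or below the observed probability = 0.774414.
Step 5: alpha = 0.1. fail to reject H0.

n_eff = 12, pos = 5, neg = 7, p = 0.774414, fail to reject H0.


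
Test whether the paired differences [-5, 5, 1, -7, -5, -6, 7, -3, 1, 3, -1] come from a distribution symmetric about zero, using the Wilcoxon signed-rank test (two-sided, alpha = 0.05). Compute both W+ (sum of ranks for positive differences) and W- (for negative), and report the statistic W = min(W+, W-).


Step 1: Drop any zero differences (none here) and take |d_i|.
|d| = [5, 5, 1, 7, 5, 6, 7, 3, 1, 3, 1]
Step 2: Midrank |d_i| (ties get averaged ranks).
ranks: |5|->7, |5|->7, |1|->2, |7|->10.5, |5|->7, |6|->9, |7|->10.5, |3|->4.5, |1|->2, |3|->4.5, |1|->2
Step 3: Attach original signs; sum ranks with positive sign and with negative sign.
W+ = 7 + 2 + 10.5 + 2 + 4.5 = 26
W- = 7 + 10.5 + 7 + 9 + 4.5 + 2 = 40
(Check: W+ + W- = 66 should equal n(n+1)/2 = 66.)
Step 4: Test statistic W = min(W+, W-) = 26.
Step 5: Ties in |d|, so use the tie-corrected normal approximation.
        E[W] = n(n+1)/4 = 11*12/4 = 33.
        Tie groups: |d|=1 (t=3), |d|=3 (t=2), |d|=5 (t=3), |d|=7 (t=2); sum(t^3 - t) = 60.
        Var[W] = n(n+1)(2n+1)/24 - sum(t^3-t)/48 = 3036/24 - 60/48 = 125.25.
        z = (W - E[W]) / sqrt(Var[W]) = (26 - 33) / 11.1915 = -0.6255.
        Two-sided p = 2*Phi(z) = 0.531660.
Step 6: alpha = 0.05. fail to reject H0.

W+ = 26, W- = 40, W = min = 26, p = 0.531660, fail to reject H0.


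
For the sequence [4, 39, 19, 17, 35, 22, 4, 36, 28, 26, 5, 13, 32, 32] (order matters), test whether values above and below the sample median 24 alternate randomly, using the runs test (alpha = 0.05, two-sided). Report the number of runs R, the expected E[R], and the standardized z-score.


Step 1: Compute median = 24; label A = above, B = below.
Labels in order: BABBABBAAABBAA  (n_A = 7, n_B = 7)
Step 2: Count runs R = 8.
Step 3: Under H0 (random ordering), E[R] = 2*n_A*n_B/(n_A+n_B) + 1 = 2*7*7/14 + 1 = 8.0000.
        Var[R] = 2*n_A*n_B*(2*n_A*n_B - n_A - n_B) / ((n_A+n_B)^2 * (n_A+n_B-1)) = 8232/2548 = 3.2308.
        SD[R] = 1.7974.
Step 4: R = E[R], so z = 0 with no continuity correction.
Step 5: Two-sided p-value via normal approximation = 2*(1 - Phi(|z|)) = 1.000000.
Step 6: alpha = 0.05. fail to reject H0.

R = 8, z = 0.0000, p = 1.000000, fail to reject H0.


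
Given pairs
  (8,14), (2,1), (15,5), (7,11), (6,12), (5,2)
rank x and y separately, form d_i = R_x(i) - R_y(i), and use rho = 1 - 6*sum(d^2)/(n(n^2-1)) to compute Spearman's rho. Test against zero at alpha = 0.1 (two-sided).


Step 1: Rank x and y separately (midranks; no ties here).
rank(x): 8->5, 2->1, 15->6, 7->4, 6->3, 5->2
rank(y): 14->6, 1->1, 5->3, 11->4, 12->5, 2->2
Step 2: d_i = R_x(i) - R_y(i); compute d_i^2.
  (5-6)^2=1, (1-1)^2=0, (6-3)^2=9, (4-4)^2=0, (3-5)^2=4, (2-2)^2=0
sum(d^2) = 14.
Step 3: rho = 1 - 6*14 / (6*(6^2 - 1)) = 1 - 84/210 = 0.600000.
Step 4: Under H0, t = rho * sqrt((n-2)/(1-rho^2)) = 1.5000 ~ t(4).
Step 5: Two-sided p-value from the t-distribution with 4 df = 0.208000.
Step 6: alpha = 0.1. fail to reject H0.

rho = 0.6000, p = 0.208000, fail to reject H0 at alpha = 0.1.


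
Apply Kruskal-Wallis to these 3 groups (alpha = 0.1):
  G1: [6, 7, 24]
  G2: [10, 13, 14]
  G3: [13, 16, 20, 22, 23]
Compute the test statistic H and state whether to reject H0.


Step 1: Combine all N = 11 observations and assign midranks.
sorted (value, group, rank): (6,G1,1), (7,G1,2), (10,G2,3), (13,G2,4.5), (13,G3,4.5), (14,G2,6), (16,G3,7), (20,G3,8), (22,G3,9), (23,G3,10), (24,G1,11)
Step 2: Sum ranks within each group.
R_1 = 14 (n_1 = 3)
R_2 = 13.5 (n_2 = 3)
R_3 = 38.5 (n_3 = 5)
Step 3: H = 12/(N(N+1)) * sum(R_i^2/n_i) - 3(N+1)
     = 12/(11*12) * (14^2/3 + 13.5^2/3 + 38.5^2/5) - 3*12
     = 0.090909 * 422.533 - 36
     = 2.412121.
Step 4: Ties present; correction factor C = 1 - 6/(11^3 - 11) = 0.995455. Corrected H = 2.412121 / 0.995455 = 2.423135.
Step 5: Under H0, H ~ chi^2(2); p-value = 0.297730.
Step 6: alpha = 0.1. fail to reject H0.

H = 2.4231, df = 2, p = 0.297730, fail to reject H0.


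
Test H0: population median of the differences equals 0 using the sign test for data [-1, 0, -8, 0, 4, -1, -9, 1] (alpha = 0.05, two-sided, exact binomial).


Step 1: Discard zero differences. Original n = 8; n_eff = number of nonzero differences = 6.
Nonzero differences (with sign): -1, -8, +4, -1, -9, +1
Step 2: Count signs: positive = 2, negative = 4.
Step 3: Under H0: P(positive) = 0.5, so the number of positives S ~ Bin(6, 0.5).
Step 4: Two-sided exact p-value = sum of Bin(6,0.5) probabilities at or below the observed probability = 0.687500.
Step 5: alpha = 0.05. fail to reject H0.

n_eff = 6, pos = 2, neg = 4, p = 0.687500, fail to reject H0.


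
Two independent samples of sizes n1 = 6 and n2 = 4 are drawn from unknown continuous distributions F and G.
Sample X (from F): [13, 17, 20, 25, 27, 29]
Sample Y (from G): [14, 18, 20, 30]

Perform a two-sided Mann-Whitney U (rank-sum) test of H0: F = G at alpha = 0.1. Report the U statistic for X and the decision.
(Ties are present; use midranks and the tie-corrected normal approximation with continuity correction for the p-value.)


Step 1: Combine and sort all 10 observations; assign midranks.
sorted (value, group): (13,X), (14,Y), (17,X), (18,Y), (20,X), (20,Y), (25,X), (27,X), (29,X), (30,Y)
ranks: 13->1, 14->2, 17->3, 18->4, 20->5.5, 20->5.5, 25->7, 27->8, 29->9, 30->10
Step 2: Rank sum for X: R1 = 1 + 3 + 5.5 + 7 + 8 + 9 = 33.5.
Step 3: U_X = R1 - n1(n1+1)/2 = 33.5 - 6*7/2 = 33.5 - 21 = 12.5.
       U_Y = n1*n2 - U_X = 24 - 12.5 = 11.5.
Step 4: Ties are present, so use the tie-corrected normal approximation (with continuity correction) for the p-value.
Step 5: p-value = 1.000000; compare to alpha = 0.1. fail to reject H0.

U_X = 12.5, p = 1.000000, fail to reject H0 at alpha = 0.1.
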